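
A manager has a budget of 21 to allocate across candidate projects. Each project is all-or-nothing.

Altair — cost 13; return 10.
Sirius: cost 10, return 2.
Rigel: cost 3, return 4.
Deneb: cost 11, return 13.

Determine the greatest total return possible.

17

Rigel + Deneb: cost 3 + 11 = 14 ≤ 21, return 4 + 13 = 17.
Altair + Rigel: cost 13 + 3 = 16 ≤ 21, return 10 + 4 = 14.
Sirius + Deneb: cost 10 + 11 = 21 ≤ 21, return 2 + 13 = 15.
Best is Rigel and Deneb with total return 17.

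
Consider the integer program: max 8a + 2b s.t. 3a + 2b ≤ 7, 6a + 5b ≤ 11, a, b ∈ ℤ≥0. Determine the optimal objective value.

Relaxing integrality, the LP optimum is 14.67 at (a,b) = (1.83, 0), which is not an integer point.
(a,b)=(1,1) is feasible, giving 10.
(a,b)=(1,0) is feasible, giving 8.
(a,b)=(0,2) is feasible, giving 4.
No feasible integer point exceeds 10.

10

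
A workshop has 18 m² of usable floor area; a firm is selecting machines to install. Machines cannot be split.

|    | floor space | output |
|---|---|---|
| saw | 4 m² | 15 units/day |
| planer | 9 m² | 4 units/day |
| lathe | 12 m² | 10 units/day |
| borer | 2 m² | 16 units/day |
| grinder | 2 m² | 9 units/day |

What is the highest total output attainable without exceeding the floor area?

Allowing fractional choices, the relaxed optimum would be about 48.3, but machines are indivisible.
saw + lathe + borer: floor space 4 + 12 + 2 = 18 ≤ 18, output 15 + 10 + 16 = 41.
saw + borer + grinder: floor space 4 + 2 + 2 = 8 ≤ 18, output 15 + 16 + 9 = 40.
saw + planer + borer + grinder: floor space 4 + 9 + 2 + 2 = 17 ≤ 18, output 15 + 4 + 16 + 9 = 44.
Best is saw, planer, borer, and grinder with total output 44.

44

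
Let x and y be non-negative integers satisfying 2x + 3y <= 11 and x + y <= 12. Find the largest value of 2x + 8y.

26

Relaxing integrality, the LP optimum is 29.33 at (x,y) = (0, 3.67), which is not an integer point.
(x,y)=(1,3): 2·1+3·3=11≤11, 1·1+1·3=4≤12, objective 26.
(x,y)=(0,3): 2·0+3·3=9≤11, 1·0+1·3=3≤12, objective 24.
(x,y)=(2,2): 2·2+3·2=10≤11, 1·2+1·2=4≤12, objective 20.
(x,y)=(1,2): 2·1+3·2=8≤11, 1·1+1·2=3≤12, objective 18.
The best lattice point is (1,3), giving 26.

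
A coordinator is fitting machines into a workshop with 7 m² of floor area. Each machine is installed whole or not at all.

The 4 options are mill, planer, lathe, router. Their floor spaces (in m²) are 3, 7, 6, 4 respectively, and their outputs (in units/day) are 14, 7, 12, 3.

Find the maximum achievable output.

Allowing fractional choices, the relaxed optimum would be about 22.0, but machines are indivisible.
lathe: floor space 6 ≤ 7, output 12.
mill + router: floor space 3 + 4 = 7 ≤ 7, output 14 + 3 = 17.
mill: floor space 3 ≤ 7, output 14.
Best is mill and router with total output 17.

17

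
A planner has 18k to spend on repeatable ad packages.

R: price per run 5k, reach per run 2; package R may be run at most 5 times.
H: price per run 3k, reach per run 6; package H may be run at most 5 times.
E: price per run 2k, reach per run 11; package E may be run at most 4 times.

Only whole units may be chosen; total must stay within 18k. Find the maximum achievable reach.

62

This is a bounded integer knapsack.
Take 3×H and 4×E: price 17 ≤ 18, reach 3·6 + 4·11 = 62.
E has the best ratio (11/2) and is taken to its limit of 4; remaining capacity is filled optimally with the others.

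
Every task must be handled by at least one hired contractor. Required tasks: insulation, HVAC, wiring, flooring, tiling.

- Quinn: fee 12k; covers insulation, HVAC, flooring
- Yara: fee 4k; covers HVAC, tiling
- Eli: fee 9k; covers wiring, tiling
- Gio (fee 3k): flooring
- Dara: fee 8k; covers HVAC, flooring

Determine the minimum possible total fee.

This is an integer covering problem.
The greedy cost-per-new-task heuristic would pick Yara, Gio, Eli, and Quinn for 28, but a cheaper cover exists.
Choose Quinn and Eli: together they cover insulation, HVAC, wiring, flooring, tiling — every task.
Total fee: 12 + 9 = 21.
No cover costs less than 21.

21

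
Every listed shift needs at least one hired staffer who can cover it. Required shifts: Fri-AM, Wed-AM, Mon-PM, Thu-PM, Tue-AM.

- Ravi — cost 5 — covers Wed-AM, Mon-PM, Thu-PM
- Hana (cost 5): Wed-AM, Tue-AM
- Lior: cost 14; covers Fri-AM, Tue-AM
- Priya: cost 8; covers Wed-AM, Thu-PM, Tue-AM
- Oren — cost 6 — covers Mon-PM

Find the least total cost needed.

19

The greedy cost-per-new-shift heuristic would pick Ravi, Hana, and Lior for 24, but a cheaper cover exists.
Choose Ravi and Lior: together they cover Fri-AM, Wed-AM, Mon-PM, Thu-PM, Tue-AM — every shift.
Total cost: 5 + 14 = 19.
No cover costs less than 19.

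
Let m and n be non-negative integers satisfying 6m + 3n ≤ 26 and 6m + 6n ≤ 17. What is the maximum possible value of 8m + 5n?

16

Relaxing integrality, the LP optimum is 22.67 at (m,n) = (2.83, 0), which is not an integer point.
(m,n)=(2,0): 6·2+3·0=12≤26, 6·2+6·0=12≤17, objective 16.
(m,n)=(1,1): 6·1+3·1=9≤26, 6·1+6·1=12≤17, objective 13.
The best lattice point is (2,0), giving 16.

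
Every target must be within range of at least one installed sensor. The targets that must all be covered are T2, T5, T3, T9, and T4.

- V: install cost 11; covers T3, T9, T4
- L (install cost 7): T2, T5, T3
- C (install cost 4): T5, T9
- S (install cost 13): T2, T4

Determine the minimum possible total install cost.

The greedy cost-per-new-target heuristic would pick C, L, and V for 22, but a cheaper cover exists.
Choose V and L: together they cover T2, T5, T3, T9, T4 — every target.
Total install cost: 11 + 7 = 18.
No cover costs less than 18.

18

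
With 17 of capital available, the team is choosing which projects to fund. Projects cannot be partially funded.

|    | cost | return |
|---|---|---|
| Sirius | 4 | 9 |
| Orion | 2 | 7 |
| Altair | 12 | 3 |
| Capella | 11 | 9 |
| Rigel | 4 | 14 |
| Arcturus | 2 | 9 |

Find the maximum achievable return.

Allowing fractional choices, the relaxed optimum would be about 43.1, but projects are indivisible.
Sirius + Orion + Rigel + Arcturus: cost 4 + 2 + 4 + 2 = 12 ≤ 17, return 9 + 7 + 14 + 9 = 39.
Sirius + Rigel + Arcturus: cost 4 + 4 + 2 = 10 ≤ 17, return 9 + 14 + 9 = 32.
Capella + Rigel + Arcturus: cost 11 + 4 + 2 = 17 ≤ 17, return 9 + 14 + 9 = 32.
Best is Sirius, Orion, Rigel, and Arcturus with total return 39.

39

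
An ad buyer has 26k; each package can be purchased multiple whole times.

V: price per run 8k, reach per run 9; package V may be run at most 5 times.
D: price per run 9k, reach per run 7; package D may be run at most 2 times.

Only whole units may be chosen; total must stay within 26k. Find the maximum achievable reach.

3×V: price 24 ≤ 26, reach 3·9 = 27.
2×V and 1×D: price 25 ≤ 26, reach 2·9 + 1·7 = 25.
Best is 27.

27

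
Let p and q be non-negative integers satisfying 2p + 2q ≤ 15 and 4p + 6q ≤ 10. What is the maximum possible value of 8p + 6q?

Relaxing integrality, the LP optimum is 20.00 at (p,q) = (2.5, 0), which is not an integer point.
(p,q)=(2,0): 2·2+2·0=4≤15, 4·2+6·0=8≤10, objective 16.
(p,q)=(1,1): 2·1+2·1=4≤15, 4·1+6·1=10≤10, objective 14.
(p,q)=(1,0): 2·1+2·0=2≤15, 4·1+6·0=4≤10, objective 8.
Maximum is 16 at (p,q)=(2,0).

16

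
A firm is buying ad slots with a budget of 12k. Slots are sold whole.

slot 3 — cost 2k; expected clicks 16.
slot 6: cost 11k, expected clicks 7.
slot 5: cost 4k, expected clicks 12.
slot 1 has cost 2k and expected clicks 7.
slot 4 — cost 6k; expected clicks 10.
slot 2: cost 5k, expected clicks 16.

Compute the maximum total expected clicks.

Treat it as a binary knapsack problem.
slot 3 + slot 5 + slot 4: cost 2 + 4 + 6 = 12 ≤ 12, expected clicks 16 + 12 + 10 = 38.
slot 3 + slot 1 + slot 2: cost 2 + 2 + 5 = 9 ≤ 12, expected clicks 16 + 7 + 16 = 39.
slot 3 + slot 5 + slot 2: cost 2 + 4 + 5 = 11 ≤ 12, expected clicks 16 + 12 + 16 = 44.
Best is slot 3, slot 5, and slot 2 with total expected clicks 44.

44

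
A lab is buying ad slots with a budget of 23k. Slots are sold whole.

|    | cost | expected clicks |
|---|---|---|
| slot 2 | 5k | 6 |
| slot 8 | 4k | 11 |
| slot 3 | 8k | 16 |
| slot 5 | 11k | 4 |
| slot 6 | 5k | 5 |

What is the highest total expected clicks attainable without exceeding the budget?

38

This is an integer program with binary decision variables.
slot 2 + slot 8 + slot 3: cost 5 + 4 + 8 = 17 ≤ 23, expected clicks 6 + 11 + 16 = 33.
slot 2 + slot 8 + slot 3 + slot 6: cost 5 + 4 + 8 + 5 = 22 ≤ 23, expected clicks 6 + 11 + 16 + 5 = 38.
slot 8 + slot 3 + slot 6: cost 4 + 8 + 5 = 17 ≤ 23, expected clicks 11 + 16 + 5 = 32.
Best is slot 2, slot 8, slot 3, and slot 6 with total expected clicks 38.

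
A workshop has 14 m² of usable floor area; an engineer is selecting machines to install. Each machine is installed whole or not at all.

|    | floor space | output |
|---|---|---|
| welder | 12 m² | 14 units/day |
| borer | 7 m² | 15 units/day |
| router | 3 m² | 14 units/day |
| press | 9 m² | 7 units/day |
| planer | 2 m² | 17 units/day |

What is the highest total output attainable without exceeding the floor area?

Treat it as a binary knapsack problem.
Allowing fractional choices, the relaxed optimum would be about 48.3, but machines are indivisible.
router + press + planer: floor space 3 + 9 + 2 = 14 ≤ 14, output 14 + 7 + 17 = 38.
borer + planer: floor space 7 + 2 = 9 ≤ 14, output 15 + 17 = 32.
borer + router + planer: floor space 7 + 3 + 2 = 12 ≤ 14, output 15 + 14 + 17 = 46.
Best is borer, router, and planer with total output 46.

46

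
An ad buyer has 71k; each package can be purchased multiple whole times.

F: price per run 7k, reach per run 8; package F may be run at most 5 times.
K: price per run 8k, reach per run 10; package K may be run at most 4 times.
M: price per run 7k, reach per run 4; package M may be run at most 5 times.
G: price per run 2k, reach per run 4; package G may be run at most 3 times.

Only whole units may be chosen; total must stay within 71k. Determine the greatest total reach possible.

Take 5×F, 4×K, and 2×G: price 71 ≤ 71, reach 5·8 + 4·10 + 2·4 = 88.
No other integer combination yields more.

88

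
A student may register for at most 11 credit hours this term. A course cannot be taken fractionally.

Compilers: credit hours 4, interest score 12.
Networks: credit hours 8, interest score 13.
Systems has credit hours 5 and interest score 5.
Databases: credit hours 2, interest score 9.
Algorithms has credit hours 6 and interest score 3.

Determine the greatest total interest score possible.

Allowing fractional choices, the relaxed optimum would be about 29.1, but courses are indivisible.
Networks + Databases: credit hours 8 + 2 = 10 ≤ 11, interest score 13 + 9 = 22.
Compilers + Databases: credit hours 4 + 2 = 6 ≤ 11, interest score 12 + 9 = 21.
Compilers + Systems + Databases: credit hours 4 + 5 + 2 = 11 ≤ 11, interest score 12 + 5 + 9 = 26.
Best is Compilers, Systems, and Databases with total interest score 26.

26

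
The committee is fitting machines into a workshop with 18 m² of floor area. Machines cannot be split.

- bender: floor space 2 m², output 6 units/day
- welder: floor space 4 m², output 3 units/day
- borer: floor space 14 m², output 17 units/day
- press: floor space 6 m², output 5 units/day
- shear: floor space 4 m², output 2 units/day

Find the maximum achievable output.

This is a 0-1 knapsack instance.
Take bender and borer: floor space 2 + 14 = 16 ≤ 18, output 6 + 17 = 23.
No other feasible combination does better.

23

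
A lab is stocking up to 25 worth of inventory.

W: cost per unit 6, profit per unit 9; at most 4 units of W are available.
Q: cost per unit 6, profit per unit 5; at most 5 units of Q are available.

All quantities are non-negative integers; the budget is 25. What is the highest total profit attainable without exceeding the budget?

36

W has the best ratio (9/6); taking only W gives at most 4×9 = 36 (stopped by the cost limit).
Optimal: 4×W: cost 24 ≤ 25, profit 4·9 = 36.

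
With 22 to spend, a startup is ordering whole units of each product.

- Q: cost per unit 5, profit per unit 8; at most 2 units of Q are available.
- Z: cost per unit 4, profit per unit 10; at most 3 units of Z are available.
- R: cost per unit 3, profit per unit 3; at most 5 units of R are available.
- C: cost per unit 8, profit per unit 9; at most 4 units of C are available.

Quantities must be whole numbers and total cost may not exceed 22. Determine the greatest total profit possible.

46

This is a bounded integer knapsack.
1×Q, 3×Z, and 1×R: cost 20 ≤ 22, profit 1·8 + 3·10 + 1·3 = 41.
2×Q and 3×Z: cost 22 ≤ 22, profit 2·8 + 3·10 = 46.
Best is 46.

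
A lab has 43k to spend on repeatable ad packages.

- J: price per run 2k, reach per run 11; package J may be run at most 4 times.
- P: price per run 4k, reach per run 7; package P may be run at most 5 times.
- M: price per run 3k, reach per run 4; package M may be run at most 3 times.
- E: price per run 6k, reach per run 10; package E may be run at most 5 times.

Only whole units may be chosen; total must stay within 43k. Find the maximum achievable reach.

4×J, 2×P, 1×M, and 4×E: price 43 ≤ 43, reach 4·11 + 2·7 + 1·4 + 4·10 = 102.
4×J, 5×P, 1×M, and 2×E: price 43 ≤ 43, reach 4·11 + 5·7 + 1·4 + 2·10 = 103.
Best is 103.

103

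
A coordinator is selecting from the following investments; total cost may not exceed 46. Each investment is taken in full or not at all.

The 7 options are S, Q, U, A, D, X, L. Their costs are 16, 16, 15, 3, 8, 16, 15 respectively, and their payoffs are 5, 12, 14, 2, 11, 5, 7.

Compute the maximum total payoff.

39

Allowing fractional choices, the relaxed optimum would be about 40.9, but investments are indivisible.
Q + U + D: cost 16 + 15 + 8 = 39 ≤ 46, payoff 12 + 14 + 11 = 37.
Q + U + A + D: cost 16 + 15 + 3 + 8 = 42 ≤ 46, payoff 12 + 14 + 2 + 11 = 39.
Best is Q, U, A, and D with total payoff 39.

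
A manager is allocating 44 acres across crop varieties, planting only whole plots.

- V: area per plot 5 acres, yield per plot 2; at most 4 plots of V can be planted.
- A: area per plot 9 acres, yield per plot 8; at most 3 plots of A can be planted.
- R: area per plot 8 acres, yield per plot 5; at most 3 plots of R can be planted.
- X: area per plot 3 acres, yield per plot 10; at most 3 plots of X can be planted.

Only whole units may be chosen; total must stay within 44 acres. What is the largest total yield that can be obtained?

59

X has the best ratio (10/3); taking only X gives at most 3×10 = 30 (stopped by the supply cap of 3).
Mixing does better — 3×A, 1×R, and 3×X: area 44 ≤ 44, yield 3·8 + 1·5 + 3·10 = 59.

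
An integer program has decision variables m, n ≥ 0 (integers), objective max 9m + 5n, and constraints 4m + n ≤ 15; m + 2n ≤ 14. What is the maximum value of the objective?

48

(m,n)=(2,6) is feasible, giving 48.
(m,n)=(2,5) is feasible, giving 43.
(m,n)=(1,6) is feasible, giving 39.
Maximum is 48 at (m,n)=(2,6).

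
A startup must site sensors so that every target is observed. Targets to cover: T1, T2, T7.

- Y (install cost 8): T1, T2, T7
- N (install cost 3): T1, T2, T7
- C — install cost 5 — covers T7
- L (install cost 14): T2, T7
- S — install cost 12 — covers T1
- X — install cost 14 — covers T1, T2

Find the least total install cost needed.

N alone covers T1, T2, T7 — every target.
Total install cost: 3.
No cover costs less than 3.

3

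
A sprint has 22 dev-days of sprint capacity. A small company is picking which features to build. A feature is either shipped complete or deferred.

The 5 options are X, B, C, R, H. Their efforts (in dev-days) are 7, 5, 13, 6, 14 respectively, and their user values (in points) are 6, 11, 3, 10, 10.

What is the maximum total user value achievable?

Allowing fractional choices, the relaxed optimum would be about 29.9, but features are indivisible.
B + R: effort 5 + 6 = 11 ≤ 22, user value 11 + 10 = 21.
B + H: effort 5 + 14 = 19 ≤ 22, user value 11 + 10 = 21.
X + B + R: effort 7 + 5 + 6 = 18 ≤ 22, user value 6 + 11 + 10 = 27.
Best is X, B, and R with total user value 27.

27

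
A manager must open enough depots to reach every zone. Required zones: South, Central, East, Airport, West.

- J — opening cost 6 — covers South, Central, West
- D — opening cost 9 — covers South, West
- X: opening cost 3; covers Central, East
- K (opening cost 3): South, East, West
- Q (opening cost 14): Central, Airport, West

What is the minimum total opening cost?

17

This is an integer covering problem.
The greedy cost-per-new-zone heuristic would pick K, X, and Q for 20, but a cheaper cover exists.
Choose K and Q: together they cover South, Central, East, Airport, West — every zone.
Total opening cost: 3 + 14 = 17.
No cover costs less than 17.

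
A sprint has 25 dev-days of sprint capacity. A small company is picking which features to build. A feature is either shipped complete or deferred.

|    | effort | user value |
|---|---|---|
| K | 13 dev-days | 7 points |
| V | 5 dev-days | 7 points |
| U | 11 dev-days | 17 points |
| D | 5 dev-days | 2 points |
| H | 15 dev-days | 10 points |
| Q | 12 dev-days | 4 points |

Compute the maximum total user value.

26

Treat it as a binary knapsack problem.
Allowing fractional choices, the relaxed optimum would be about 30.0, but features are indivisible.
V + U: effort 5 + 11 = 16 ≤ 25, user value 7 + 17 = 24.
V + U + D: effort 5 + 11 + 5 = 21 ≤ 25, user value 7 + 17 + 2 = 26.
K + U: effort 13 + 11 = 24 ≤ 25, user value 7 + 17 = 24.
Best is V, U, and D with total user value 26.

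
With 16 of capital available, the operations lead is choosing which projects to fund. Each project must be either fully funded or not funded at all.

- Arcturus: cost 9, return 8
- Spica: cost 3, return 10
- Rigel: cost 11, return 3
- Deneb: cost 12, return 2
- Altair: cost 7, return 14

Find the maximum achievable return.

Allowing fractional choices, the relaxed optimum would be about 29.3, but projects are indivisible.
Arcturus + Altair: cost 9 + 7 = 16 ≤ 16, return 8 + 14 = 22.
Spica + Altair: cost 3 + 7 = 10 ≤ 16, return 10 + 14 = 24.
Arcturus + Spica: cost 9 + 3 = 12 ≤ 16, return 8 + 10 = 18.
Best is Spica and Altair with total return 24.

24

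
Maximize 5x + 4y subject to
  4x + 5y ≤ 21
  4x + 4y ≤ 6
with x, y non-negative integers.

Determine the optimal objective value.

(x,y)=(1,0): 4·1+5·0=4≤21, 4·1+4·0=4≤6, objective 5.
(x,y)=(0,1): 4·0+5·1=5≤21, 4·0+4·1=4≤6, objective 4.
(x,y)=(0,0): 4·0+5·0=0≤21, 4·0+4·0=0≤6, objective 0.
The best lattice point is (1,0), giving 5.

5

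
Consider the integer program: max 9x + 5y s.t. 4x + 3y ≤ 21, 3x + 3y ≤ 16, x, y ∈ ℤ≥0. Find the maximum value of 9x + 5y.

(x,y)=(5,0) is feasible, giving 45.
(x,y)=(4,1) is feasible, giving 41.
(x,y)=(4,0) is feasible, giving 36.
Maximum is 45 at (x,y)=(5,0).

45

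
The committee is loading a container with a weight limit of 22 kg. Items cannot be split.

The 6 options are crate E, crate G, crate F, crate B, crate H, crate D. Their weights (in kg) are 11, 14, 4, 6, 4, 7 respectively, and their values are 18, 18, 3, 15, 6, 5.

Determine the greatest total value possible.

Allowing fractional choices, the relaxed optimum would be about 40.3, but items are indivisible.
crate E + crate B: weight 11 + 6 = 17 ≤ 22, value 18 + 15 = 33.
crate E + crate F + crate B: weight 11 + 4 + 6 = 21 ≤ 22, value 18 + 3 + 15 = 36.
crate E + crate B + crate H: weight 11 + 6 + 4 = 21 ≤ 22, value 18 + 15 + 6 = 39.
Best is crate E, crate B, and crate H with total value 39.

39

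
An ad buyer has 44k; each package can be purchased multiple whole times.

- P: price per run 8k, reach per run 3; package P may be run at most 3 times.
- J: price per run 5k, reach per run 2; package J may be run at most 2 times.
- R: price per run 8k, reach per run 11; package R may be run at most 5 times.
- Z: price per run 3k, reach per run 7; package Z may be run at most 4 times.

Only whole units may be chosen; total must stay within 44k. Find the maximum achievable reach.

72

Z has the best ratio (7/3); taking only Z gives at most 4×7 = 28 (stopped by the supply cap of 4).
Mixing does better — 4×R and 4×Z: price 44 ≤ 44, reach 4·11 + 4·7 = 72.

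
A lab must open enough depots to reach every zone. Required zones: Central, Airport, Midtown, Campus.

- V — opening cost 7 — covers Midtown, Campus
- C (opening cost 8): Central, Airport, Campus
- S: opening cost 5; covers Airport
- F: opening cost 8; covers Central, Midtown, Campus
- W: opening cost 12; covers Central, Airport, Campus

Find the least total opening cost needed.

This is an integer covering problem.
The greedy cost-per-new-zone heuristic would pick C and V for 15, but a cheaper cover exists.
Choose S and F: together they cover Central, Airport, Midtown, Campus — every zone.
Total opening cost: 5 + 8 = 13.
No cover costs less than 13.

13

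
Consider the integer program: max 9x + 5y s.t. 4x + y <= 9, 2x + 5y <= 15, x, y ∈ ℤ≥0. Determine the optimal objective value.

The continuous relaxation peaks at (1.67, 2.33) with value 26.67; rounding to a feasible lattice point costs some objective.
(x,y)=(2,1): 4·2+1·1=9≤9, 2·2+5·1=9≤15, objective 23.
(x,y)=(1,2): 4·1+1·2=6≤9, 2·1+5·2=12≤15, objective 19.
(x,y)=(2,0): 4·2+1·0=8≤9, 2·2+5·0=4≤15, objective 18.
Maximum is 23 at (x,y)=(2,1).

23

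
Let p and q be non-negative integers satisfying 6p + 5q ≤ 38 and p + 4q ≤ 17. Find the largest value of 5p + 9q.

42

The continuous relaxation peaks at (3.53, 3.37) with value 47.95; rounding to a feasible lattice point costs some objective.
(p,q)=(3,3) is feasible, giving 42.
(p,q)=(4,2) is feasible, giving 38.
(p,q)=(2,3) is feasible, giving 37.
No feasible integer point exceeds 42.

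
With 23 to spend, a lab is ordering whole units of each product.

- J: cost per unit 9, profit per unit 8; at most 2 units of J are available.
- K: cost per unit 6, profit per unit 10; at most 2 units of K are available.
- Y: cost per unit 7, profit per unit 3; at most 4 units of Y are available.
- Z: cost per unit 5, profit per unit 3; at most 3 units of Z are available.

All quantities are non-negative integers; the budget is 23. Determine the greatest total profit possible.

2×K and 2×Z: cost 22 ≤ 23, profit 2·10 + 2·3 = 26.
1×J and 2×K: cost 21 ≤ 23, profit 1·8 + 2·10 = 28.
Best is 28.

28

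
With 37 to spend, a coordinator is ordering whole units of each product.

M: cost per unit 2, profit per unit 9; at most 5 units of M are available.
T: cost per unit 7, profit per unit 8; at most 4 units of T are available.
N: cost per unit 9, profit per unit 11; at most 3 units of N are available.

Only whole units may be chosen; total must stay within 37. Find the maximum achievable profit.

78

5×M and 3×N: cost 37 ≤ 37, profit 5·9 + 3·11 = 78.
5×M, 1×T, and 2×N: cost 35 ≤ 37, profit 5·9 + 1·8 + 2·11 = 75.
Best is 78.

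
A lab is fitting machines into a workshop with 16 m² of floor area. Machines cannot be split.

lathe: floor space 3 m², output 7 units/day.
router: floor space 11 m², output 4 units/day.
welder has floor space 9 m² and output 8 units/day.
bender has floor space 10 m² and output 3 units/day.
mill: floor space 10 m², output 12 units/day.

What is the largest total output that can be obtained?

Allowing fractional choices, the relaxed optimum would be about 21.7, but machines are indivisible.
lathe + mill: floor space 3 + 10 = 13 ≤ 16, output 7 + 12 = 19.
lathe + welder: floor space 3 + 9 = 12 ≤ 16, output 7 + 8 = 15.
Best is lathe and mill with total output 19.

19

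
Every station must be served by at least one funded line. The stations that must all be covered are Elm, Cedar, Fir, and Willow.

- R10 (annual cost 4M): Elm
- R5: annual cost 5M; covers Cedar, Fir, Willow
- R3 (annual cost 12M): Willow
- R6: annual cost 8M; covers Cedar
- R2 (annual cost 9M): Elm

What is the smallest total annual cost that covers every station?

This is a weighted set-cover instance.
Choose R10 and R5: together they cover Elm, Cedar, Fir, Willow — every station.
Total annual cost: 4 + 5 = 9.
No cover costs less than 9.

9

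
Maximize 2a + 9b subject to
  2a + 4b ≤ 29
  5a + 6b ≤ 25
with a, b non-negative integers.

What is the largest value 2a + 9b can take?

(a,b)=(0,4) is feasible, giving 36.
(a,b)=(1,3) is feasible, giving 29.
(a,b)=(0,3) is feasible, giving 27.
The best lattice point is (0,4), giving 36.

36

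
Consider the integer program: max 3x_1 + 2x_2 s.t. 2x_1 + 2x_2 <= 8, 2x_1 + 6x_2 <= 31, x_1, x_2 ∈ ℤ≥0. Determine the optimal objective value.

12

(x_1,x_2)=(4,0) is feasible, giving 12.
(x_1,x_2)=(3,1) is feasible, giving 11.
(x_1,x_2)=(3,0) is feasible, giving 9.
The best lattice point is (4,0), giving 12.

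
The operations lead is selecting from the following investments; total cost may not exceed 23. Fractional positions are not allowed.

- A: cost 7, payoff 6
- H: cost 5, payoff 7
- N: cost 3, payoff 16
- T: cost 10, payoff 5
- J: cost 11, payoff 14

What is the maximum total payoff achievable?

37

Treat it as a binary knapsack problem.
Allowing fractional choices, the relaxed optimum would be about 40.4, but investments are indivisible.
N + J: cost 3 + 11 = 14 ≤ 23, payoff 16 + 14 = 30.
A + N + J: cost 7 + 3 + 11 = 21 ≤ 23, payoff 6 + 16 + 14 = 36.
H + N + J: cost 5 + 3 + 11 = 19 ≤ 23, payoff 7 + 16 + 14 = 37.
Best is H, N, and J with total payoff 37.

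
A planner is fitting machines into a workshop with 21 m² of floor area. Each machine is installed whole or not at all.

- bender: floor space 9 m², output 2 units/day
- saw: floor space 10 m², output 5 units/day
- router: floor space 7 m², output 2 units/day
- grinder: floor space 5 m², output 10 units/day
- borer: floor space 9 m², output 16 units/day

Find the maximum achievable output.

Allowing fractional choices, the relaxed optimum would be about 29.5, but machines are indivisible.
saw + borer: floor space 10 + 9 = 19 ≤ 21, output 5 + 16 = 21.
grinder + borer: floor space 5 + 9 = 14 ≤ 21, output 10 + 16 = 26.
router + grinder + borer: floor space 7 + 5 + 9 = 21 ≤ 21, output 2 + 10 + 16 = 28.
Best is router, grinder, and borer with total output 28.

28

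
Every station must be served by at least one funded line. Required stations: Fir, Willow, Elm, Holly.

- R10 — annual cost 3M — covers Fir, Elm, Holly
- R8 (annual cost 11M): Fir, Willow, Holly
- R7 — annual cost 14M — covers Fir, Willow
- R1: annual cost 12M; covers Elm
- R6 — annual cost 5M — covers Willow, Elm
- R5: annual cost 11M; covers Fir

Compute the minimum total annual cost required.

Choose R10 and R6: together they cover Fir, Willow, Elm, Holly — every station.
Total annual cost: 3 + 5 = 8.
No cover costs less than 8.

8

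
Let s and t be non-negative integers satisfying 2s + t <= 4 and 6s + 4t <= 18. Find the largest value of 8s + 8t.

(s,t)=(0,4): 2·0+1·4=4≤4, 6·0+4·4=16≤18, objective 32.
(s,t)=(0,3): 2·0+1·3=3≤4, 6·0+4·3=12≤18, objective 24.
The best lattice point is (0,4), giving 32.

32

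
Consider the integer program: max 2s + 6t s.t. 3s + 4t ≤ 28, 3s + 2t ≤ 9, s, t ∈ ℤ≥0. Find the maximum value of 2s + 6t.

(s,t)=(0,4) is feasible, giving 24.
(s,t)=(1,3) is feasible, giving 20.
(s,t)=(0,3) is feasible, giving 18.
No feasible integer point exceeds 24.

24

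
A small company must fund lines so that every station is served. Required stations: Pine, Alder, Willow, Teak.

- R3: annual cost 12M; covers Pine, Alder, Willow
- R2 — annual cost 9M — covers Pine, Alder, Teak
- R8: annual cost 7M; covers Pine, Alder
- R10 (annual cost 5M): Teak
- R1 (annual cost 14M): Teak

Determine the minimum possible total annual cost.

Choose R3 and R10: together they cover Pine, Alder, Willow, Teak — every station.
Total annual cost: 12 + 5 = 17.

17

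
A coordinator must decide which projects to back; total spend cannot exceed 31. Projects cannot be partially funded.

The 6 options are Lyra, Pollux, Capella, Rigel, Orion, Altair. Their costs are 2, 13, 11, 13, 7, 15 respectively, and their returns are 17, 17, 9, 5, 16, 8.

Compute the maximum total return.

50

This is an integer program with binary decision variables.
Allowing fractional choices, the relaxed optimum would be about 57.4, but projects are indivisible.
Lyra + Pollux + Capella: cost 2 + 13 + 11 = 26 ≤ 31, return 17 + 17 + 9 = 43.
Lyra + Pollux + Orion: cost 2 + 13 + 7 = 22 ≤ 31, return 17 + 17 + 16 = 50.
Best is Lyra, Pollux, and Orion with total return 50.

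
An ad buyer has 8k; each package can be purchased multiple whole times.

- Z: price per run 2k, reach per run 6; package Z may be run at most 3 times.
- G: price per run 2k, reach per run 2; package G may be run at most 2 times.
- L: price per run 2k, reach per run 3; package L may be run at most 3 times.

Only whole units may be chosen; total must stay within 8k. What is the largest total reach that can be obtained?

Take 3×Z and 1×L: price 8 ≤ 8, reach 3·6 + 1·3 = 21.
Z has the best ratio (6/2) and is taken to its limit of 3; remaining capacity is filled optimally with the others.

21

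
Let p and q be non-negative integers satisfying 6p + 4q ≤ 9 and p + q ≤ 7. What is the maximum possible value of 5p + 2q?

The continuous relaxation peaks at (1.5, 0) with value 7.50; rounding to a feasible lattice point costs some objective.
(p,q)=(1,0): 6·1+4·0=6≤9, 1·1+1·0=1≤7, objective 5.
(p,q)=(0,1): 6·0+4·1=4≤9, 1·0+1·1=1≤7, objective 2.
(p,q)=(0,0): 6·0+4·0=0≤9, 1·0+1·0=0≤7, objective 0.
Maximum is 5 at (p,q)=(1,0).

5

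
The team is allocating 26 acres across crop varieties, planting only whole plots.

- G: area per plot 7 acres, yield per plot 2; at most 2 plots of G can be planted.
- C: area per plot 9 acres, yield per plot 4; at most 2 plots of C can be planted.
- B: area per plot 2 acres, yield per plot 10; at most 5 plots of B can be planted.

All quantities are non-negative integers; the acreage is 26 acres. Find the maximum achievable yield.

56

B has the best ratio (10/2); taking only B gives at most 5×10 = 50 (stopped by the supply cap of 5).
Mixing does better — 1×G, 1×C, and 5×B: area 26 ≤ 26, yield 1·2 + 1·4 + 5·10 = 56.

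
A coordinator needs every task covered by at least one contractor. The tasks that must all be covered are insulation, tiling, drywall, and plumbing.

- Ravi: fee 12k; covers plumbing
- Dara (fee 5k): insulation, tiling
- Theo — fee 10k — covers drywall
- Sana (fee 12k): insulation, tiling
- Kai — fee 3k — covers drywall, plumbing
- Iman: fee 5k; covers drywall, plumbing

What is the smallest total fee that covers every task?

8

Choose Dara and Kai: together they cover insulation, tiling, drywall, plumbing — every task.
Total fee: 5 + 3 = 8.
No cover costs less than 8.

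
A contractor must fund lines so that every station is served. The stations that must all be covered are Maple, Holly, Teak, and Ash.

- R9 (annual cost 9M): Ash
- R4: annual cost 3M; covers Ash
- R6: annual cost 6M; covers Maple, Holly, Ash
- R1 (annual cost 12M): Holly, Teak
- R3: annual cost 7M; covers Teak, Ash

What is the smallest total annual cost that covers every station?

This is a weighted set-cover instance.
Choose R6 and R3: together they cover Maple, Holly, Teak, Ash — every station.
Total annual cost: 6 + 7 = 13.
No cover costs less than 13.

13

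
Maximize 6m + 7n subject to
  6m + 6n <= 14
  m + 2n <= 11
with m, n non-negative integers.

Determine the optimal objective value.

14

Relaxing integrality, the LP optimum is 16.33 at (m,n) = (0, 2.33), which is not an integer point.
(m,n)=(0,2): 6·0+6·2=12≤14, 1·0+2·2=4≤11, objective 14.
(m,n)=(1,1): 6·1+6·1=12≤14, 1·1+2·1=3≤11, objective 13.
No feasible integer point exceeds 14.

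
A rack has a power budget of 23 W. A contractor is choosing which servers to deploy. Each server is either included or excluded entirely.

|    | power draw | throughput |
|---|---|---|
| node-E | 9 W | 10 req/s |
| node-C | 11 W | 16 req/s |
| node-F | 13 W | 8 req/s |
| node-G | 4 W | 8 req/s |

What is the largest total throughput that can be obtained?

Take node-E and node-C: power draw 9 + 11 = 20 ≤ 23, throughput 10 + 16 = 26.
No other feasible combination does better.

26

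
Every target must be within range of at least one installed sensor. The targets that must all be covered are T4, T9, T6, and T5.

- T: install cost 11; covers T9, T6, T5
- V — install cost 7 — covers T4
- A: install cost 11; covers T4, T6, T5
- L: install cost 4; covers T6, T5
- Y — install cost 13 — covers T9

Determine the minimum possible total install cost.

18

The greedy cost-per-new-target heuristic would pick L, V, and T for 22, but a cheaper cover exists.
Choose T and V: together they cover T4, T9, T6, T5 — every target.
Total install cost: 11 + 7 = 18.
No cover costs less than 18.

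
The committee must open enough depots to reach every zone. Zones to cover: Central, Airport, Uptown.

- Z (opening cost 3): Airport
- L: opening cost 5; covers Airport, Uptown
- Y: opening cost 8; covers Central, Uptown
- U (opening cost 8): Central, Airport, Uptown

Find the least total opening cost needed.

8

The greedy cost-per-new-zone heuristic would pick L and Y for 13, but a cheaper cover exists.
U alone covers Central, Airport, Uptown — every zone.
Total opening cost: 8.
No cover costs less than 8.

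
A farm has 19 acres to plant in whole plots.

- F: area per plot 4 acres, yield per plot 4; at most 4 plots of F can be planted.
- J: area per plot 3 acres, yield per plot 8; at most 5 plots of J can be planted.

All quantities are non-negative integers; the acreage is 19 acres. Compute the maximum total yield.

44

Take 1×F and 5×J: area 19 ≤ 19, yield 1·4 + 5·8 = 44.
J has the best ratio (8/3) and is taken to its limit of 5; remaining capacity is filled optimally with the others.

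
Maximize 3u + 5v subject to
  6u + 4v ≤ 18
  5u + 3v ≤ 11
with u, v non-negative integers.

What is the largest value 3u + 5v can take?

The continuous relaxation peaks at (0, 3.67) with value 18.33; rounding to a feasible lattice point costs some objective.
(u,v)=(0,3): 6·0+4·3=12≤18, 5·0+3·3=9≤11, objective 15.
(u,v)=(1,2): 6·1+4·2=14≤18, 5·1+3·2=11≤11, objective 13.
No feasible integer point exceeds 15.

15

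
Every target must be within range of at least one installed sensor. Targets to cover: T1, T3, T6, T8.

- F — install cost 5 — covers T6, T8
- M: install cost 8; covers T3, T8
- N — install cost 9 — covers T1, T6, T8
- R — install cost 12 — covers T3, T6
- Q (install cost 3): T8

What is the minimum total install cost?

17

This is a weighted set-cover instance.
The greedy cost-per-new-target heuristic would pick F, M, and N for 22, but a cheaper cover exists.
Choose M and N: together they cover T1, T3, T6, T8 — every target.
Total install cost: 8 + 9 = 17.
No cover costs less than 17.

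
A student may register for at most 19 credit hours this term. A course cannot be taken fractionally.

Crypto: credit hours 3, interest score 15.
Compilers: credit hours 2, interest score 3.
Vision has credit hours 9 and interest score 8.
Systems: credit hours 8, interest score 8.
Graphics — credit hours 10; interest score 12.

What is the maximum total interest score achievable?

30

This is an integer program with binary decision variables.
Take Crypto, Compilers, and Graphics: credit hours 3 + 2 + 10 = 15 ≤ 19, interest score 15 + 3 + 12 = 30.
No other feasible combination does better.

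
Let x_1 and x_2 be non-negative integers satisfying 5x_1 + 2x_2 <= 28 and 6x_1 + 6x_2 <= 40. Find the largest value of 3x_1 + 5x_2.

Relaxing integrality, the LP optimum is 33.33 at (x_1,x_2) = (0, 6.67), which is not an integer point.
(x_1,x_2)=(0,6): 5·0+2·6=12≤28, 6·0+6·6=36≤40, objective 30.
(x_1,x_2)=(1,5): 5·1+2·5=15≤28, 6·1+6·5=36≤40, objective 28.
(x_1,x_2)=(0,5): 5·0+2·5=10≤28, 6·0+6·5=30≤40, objective 25.
Maximum is 30 at (x_1,x_2)=(0,6).

30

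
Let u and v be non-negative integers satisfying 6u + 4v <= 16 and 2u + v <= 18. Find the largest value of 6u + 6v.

(u,v)=(0,4): 6·0+4·4=16≤16, 2·0+1·4=4≤18, objective 24.
(u,v)=(0,3): 6·0+4·3=12≤16, 2·0+1·3=3≤18, objective 18.
Maximum is 24 at (u,v)=(0,4).

24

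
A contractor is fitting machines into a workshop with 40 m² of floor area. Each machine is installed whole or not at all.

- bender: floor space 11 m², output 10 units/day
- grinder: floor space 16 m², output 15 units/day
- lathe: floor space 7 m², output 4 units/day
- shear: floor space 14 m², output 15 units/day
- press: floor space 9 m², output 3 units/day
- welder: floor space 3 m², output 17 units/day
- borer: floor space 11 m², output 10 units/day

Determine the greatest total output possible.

This is an integer program with binary decision variables.
Allowing fractional choices, the relaxed optimum would be about 53.4, but machines are indivisible.
grinder + shear + welder: floor space 16 + 14 + 3 = 33 ≤ 40, output 15 + 15 + 17 = 47.
bender + shear + welder + borer: floor space 11 + 14 + 3 + 11 = 39 ≤ 40, output 10 + 15 + 17 + 10 = 52.
grinder + lathe + shear + welder: floor space 16 + 7 + 14 + 3 = 40 ≤ 40, output 15 + 4 + 15 + 17 = 51.
Best is bender, shear, welder, and borer with total output 52.

52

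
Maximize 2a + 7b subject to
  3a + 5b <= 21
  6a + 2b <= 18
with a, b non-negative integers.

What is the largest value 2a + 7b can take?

28

(a,b)=(0,4): 3·0+5·4=20≤21, 6·0+2·4=8≤18, objective 28.
(a,b)=(1,3): 3·1+5·3=18≤21, 6·1+2·3=12≤18, objective 23.
Maximum is 28 at (a,b)=(0,4).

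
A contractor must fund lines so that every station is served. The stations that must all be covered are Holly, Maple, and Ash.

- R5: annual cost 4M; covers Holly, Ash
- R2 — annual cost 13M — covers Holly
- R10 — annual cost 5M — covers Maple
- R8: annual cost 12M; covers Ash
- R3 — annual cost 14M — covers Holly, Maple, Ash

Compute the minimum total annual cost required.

9

This is an integer covering problem.
Choose R5 and R10: together they cover Holly, Maple, Ash — every station.
Total annual cost: 4 + 5 = 9.
No cover costs less than 9.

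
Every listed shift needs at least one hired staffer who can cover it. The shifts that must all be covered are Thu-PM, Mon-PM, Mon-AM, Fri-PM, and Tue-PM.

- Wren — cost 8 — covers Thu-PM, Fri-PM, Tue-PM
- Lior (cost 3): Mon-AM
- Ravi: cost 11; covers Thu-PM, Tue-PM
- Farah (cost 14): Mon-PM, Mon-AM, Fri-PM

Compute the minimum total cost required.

The greedy cost-per-new-shift heuristic would pick Wren, Lior, and Farah for 25, but a cheaper cover exists.
Choose Wren and Farah: together they cover Thu-PM, Mon-PM, Mon-AM, Fri-PM, Tue-PM — every shift.
Total cost: 8 + 14 = 22.
No cover costs less than 22.

22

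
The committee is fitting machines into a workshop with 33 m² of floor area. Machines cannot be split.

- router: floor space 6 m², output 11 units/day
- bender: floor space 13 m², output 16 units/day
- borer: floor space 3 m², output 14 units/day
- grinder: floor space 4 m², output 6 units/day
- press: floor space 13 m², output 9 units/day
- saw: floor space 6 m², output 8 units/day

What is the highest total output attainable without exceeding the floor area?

55

Allowing fractional choices, the relaxed optimum would be about 55.7, but machines are indivisible.
router + borer + grinder + press + saw: floor space 6 + 3 + 4 + 13 + 6 = 32 ≤ 33, output 11 + 14 + 6 + 9 + 8 = 48.
router + bender + borer + grinder + saw: floor space 6 + 13 + 3 + 4 + 6 = 32 ≤ 33, output 11 + 16 + 14 + 6 + 8 = 55.
router + bender + borer + saw: floor space 6 + 13 + 3 + 6 = 28 ≤ 33, output 11 + 16 + 14 + 8 = 49.
Best is router, bender, borer, grinder, and saw with total output 55.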